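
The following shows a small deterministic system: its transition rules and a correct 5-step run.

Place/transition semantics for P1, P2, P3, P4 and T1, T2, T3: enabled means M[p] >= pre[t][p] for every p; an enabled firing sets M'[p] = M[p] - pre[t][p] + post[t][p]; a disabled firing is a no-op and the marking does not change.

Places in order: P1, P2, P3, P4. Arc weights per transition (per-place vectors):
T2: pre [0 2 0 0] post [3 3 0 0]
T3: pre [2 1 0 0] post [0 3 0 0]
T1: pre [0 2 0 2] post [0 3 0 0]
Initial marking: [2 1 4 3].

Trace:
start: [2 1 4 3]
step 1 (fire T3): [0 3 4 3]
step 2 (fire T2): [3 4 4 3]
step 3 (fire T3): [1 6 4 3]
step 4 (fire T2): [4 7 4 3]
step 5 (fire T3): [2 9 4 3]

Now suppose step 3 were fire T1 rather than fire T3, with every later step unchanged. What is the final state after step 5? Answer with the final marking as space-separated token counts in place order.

(re-executing from step 3 with the substitution; state before step 3: [3 4 4 3])
step 3 (fire T1): [3 5 4 1]
step 4 (fire T2): [6 6 4 1]
step 5 (fire T3): [4 8 4 1]

4 8 4 1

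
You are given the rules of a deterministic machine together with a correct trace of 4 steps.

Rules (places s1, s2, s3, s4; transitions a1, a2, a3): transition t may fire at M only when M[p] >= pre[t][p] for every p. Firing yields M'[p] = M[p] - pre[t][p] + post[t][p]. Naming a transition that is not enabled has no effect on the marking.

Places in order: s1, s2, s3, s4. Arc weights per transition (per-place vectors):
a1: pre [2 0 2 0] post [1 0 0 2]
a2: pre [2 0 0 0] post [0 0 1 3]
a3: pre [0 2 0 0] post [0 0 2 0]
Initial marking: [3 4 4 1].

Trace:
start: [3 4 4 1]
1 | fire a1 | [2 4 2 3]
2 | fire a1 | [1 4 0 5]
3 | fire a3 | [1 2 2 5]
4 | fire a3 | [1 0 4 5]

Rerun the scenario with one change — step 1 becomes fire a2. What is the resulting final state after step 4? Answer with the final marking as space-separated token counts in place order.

(re-executing from step 1 with the substitution; state before step 1: [3 4 4 1])
1 | fire a2 | [1 4 5 4]
2 | fire a1 | [1 4 5 4]
3 | fire a3 | [1 2 7 4]
4 | fire a3 | [1 0 9 4]

1 0 9 4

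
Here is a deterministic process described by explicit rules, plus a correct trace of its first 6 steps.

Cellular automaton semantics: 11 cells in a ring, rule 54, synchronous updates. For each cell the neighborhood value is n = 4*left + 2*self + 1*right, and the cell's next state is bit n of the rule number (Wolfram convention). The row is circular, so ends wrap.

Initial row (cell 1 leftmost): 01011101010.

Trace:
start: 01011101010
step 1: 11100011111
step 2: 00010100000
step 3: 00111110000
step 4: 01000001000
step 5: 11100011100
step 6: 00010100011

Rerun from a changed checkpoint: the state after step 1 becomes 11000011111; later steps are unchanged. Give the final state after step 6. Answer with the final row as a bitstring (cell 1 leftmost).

state after step 1 := 11000011111
step 2: 00100100000
step 3: 01111110000
step 4: 10000001000
step 5: 11000011101
step 6: 00100100010

00100100010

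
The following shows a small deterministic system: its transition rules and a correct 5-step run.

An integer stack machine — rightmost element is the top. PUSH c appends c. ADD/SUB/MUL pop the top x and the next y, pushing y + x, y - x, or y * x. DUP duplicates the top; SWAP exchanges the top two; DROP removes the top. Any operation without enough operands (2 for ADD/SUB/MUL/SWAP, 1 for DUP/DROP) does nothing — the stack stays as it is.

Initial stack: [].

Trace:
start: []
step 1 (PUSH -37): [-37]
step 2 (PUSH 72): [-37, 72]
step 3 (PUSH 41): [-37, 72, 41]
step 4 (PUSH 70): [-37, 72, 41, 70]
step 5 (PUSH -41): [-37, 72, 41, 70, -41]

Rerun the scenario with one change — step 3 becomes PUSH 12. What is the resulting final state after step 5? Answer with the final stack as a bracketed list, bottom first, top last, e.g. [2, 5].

[-37, 72, 12, 70, -41]

(re-executing from step 3 with the substitution; state before step 3: [-37, 72])
step 3 (PUSH 12): [-37, 72, 12]
step 4 (PUSH 70): [-37, 72, 12, 70]
step 5 (PUSH -41): [-37, 72, 12, 70, -41]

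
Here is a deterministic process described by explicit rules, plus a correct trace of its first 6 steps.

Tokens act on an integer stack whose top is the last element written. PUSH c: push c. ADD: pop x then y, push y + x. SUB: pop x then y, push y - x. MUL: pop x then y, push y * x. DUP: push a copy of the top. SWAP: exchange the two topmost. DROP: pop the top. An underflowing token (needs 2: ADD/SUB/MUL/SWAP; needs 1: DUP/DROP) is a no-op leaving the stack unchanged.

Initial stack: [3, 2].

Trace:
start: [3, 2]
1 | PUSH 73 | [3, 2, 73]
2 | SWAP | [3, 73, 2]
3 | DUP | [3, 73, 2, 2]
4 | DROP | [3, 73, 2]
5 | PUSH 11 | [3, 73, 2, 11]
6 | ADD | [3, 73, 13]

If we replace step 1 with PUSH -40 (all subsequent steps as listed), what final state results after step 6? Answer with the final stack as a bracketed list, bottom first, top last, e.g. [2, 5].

[3, -40, 13]

(re-executing from step 1 with the substitution; state before step 1: [3, 2])
1 | PUSH -40 | [3, 2, -40]
2 | SWAP | [3, -40, 2]
3 | DUP | [3, -40, 2, 2]
4 | DROP | [3, -40, 2]
5 | PUSH 11 | [3, -40, 2, 11]
6 | ADD | [3, -40, 13]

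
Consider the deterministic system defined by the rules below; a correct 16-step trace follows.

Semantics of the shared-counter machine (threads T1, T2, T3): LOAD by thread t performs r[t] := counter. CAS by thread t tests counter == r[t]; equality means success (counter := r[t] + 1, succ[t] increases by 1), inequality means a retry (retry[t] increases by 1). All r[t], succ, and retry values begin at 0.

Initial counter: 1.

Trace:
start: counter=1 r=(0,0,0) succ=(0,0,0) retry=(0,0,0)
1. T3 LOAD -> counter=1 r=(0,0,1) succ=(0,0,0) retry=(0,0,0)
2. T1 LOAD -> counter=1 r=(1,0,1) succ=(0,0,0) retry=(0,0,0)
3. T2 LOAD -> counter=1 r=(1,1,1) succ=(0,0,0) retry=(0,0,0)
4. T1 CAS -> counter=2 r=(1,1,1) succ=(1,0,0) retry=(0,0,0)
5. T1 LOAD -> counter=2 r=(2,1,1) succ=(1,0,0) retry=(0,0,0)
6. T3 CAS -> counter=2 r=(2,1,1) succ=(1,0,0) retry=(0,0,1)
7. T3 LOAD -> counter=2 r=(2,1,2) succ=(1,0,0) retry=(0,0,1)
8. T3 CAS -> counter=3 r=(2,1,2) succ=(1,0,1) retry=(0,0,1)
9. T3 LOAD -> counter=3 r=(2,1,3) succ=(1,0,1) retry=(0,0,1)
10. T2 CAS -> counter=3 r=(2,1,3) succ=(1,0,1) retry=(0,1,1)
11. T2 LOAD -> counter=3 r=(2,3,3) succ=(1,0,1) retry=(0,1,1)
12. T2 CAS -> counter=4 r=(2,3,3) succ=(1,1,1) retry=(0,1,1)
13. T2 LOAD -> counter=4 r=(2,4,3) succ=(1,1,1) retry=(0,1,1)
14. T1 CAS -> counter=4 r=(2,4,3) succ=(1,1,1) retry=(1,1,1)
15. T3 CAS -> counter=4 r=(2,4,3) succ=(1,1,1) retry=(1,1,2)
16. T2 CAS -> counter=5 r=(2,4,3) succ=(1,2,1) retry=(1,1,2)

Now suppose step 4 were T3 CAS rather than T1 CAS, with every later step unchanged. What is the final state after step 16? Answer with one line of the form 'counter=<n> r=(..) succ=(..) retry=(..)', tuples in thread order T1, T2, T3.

counter=5 r=(2,4,3) succ=(0,2,2) retry=(1,1,2)

(re-executing from step 4 with the substitution; state before step 4: counter=1 r=(1,1,1) succ=(0,0,0) retry=(0,0,0))
4. T3 CAS -> counter=2 r=(1,1,1) succ=(0,0,1) retry=(0,0,0)
5. T1 LOAD -> counter=2 r=(2,1,1) succ=(0,0,1) retry=(0,0,0)
6. T3 CAS -> counter=2 r=(2,1,1) succ=(0,0,1) retry=(0,0,1)
7. T3 LOAD -> counter=2 r=(2,1,2) succ=(0,0,1) retry=(0,0,1)
8. T3 CAS -> counter=3 r=(2,1,2) succ=(0,0,2) retry=(0,0,1)
9. T3 LOAD -> counter=3 r=(2,1,3) succ=(0,0,2) retry=(0,0,1)
10. T2 CAS -> counter=3 r=(2,1,3) succ=(0,0,2) retry=(0,1,1)
11. T2 LOAD -> counter=3 r=(2,3,3) succ=(0,0,2) retry=(0,1,1)
12. T2 CAS -> counter=4 r=(2,3,3) succ=(0,1,2) retry=(0,1,1)
13. T2 LOAD -> counter=4 r=(2,4,3) succ=(0,1,2) retry=(0,1,1)
14. T1 CAS -> counter=4 r=(2,4,3) succ=(0,1,2) retry=(1,1,1)
15. T3 CAS -> counter=4 r=(2,4,3) succ=(0,1,2) retry=(1,1,2)
16. T2 CAS -> counter=5 r=(2,4,3) succ=(0,2,2) retry=(1,1,2)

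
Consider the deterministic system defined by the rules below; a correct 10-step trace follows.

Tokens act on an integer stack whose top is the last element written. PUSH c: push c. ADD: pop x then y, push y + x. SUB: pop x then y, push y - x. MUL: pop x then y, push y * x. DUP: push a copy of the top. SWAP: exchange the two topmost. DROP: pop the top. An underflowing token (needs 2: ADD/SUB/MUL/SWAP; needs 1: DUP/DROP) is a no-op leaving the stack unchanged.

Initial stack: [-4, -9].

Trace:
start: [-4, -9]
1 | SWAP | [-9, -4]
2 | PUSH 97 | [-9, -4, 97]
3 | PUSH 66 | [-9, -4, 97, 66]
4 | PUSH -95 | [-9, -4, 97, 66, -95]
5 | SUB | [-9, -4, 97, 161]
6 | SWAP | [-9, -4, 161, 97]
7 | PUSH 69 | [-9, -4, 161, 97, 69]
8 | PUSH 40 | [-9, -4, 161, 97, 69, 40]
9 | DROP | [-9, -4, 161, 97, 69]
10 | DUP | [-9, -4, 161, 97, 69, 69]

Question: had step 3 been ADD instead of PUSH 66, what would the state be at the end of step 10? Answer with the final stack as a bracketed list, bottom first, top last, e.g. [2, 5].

(re-executing from step 3 with the substitution; state before step 3: [-9, -4, 97])
3 | ADD | [-9, 93]
4 | PUSH -95 | [-9, 93, -95]
5 | SUB | [-9, 188]
6 | SWAP | [188, -9]
7 | PUSH 69 | [188, -9, 69]
8 | PUSH 40 | [188, -9, 69, 40]
9 | DROP | [188, -9, 69]
10 | DUP | [188, -9, 69, 69]

[188, -9, 69, 69]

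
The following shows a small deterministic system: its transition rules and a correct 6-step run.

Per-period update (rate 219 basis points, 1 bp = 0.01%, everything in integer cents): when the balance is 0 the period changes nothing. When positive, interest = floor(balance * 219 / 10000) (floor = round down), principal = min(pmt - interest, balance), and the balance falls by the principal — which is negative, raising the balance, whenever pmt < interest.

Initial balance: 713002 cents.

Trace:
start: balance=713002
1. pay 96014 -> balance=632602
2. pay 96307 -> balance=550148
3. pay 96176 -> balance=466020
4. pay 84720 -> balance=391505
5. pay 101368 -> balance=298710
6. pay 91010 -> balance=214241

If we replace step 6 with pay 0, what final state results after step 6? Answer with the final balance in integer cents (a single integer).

305251

(re-executing from step 6 with the substitution; state before step 6: balance=298710)
6. pay 0 -> balance=305251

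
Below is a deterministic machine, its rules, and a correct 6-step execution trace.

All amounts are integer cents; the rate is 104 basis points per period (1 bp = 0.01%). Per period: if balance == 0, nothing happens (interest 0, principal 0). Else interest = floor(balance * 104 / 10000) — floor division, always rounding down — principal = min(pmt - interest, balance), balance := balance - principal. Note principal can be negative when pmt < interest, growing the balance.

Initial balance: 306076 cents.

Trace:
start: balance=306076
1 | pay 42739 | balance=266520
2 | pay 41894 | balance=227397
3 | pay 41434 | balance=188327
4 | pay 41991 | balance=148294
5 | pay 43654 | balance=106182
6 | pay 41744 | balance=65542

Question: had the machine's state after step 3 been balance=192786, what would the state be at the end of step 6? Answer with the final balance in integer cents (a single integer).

state after step 3 := balance=192786
4 | pay 41991 | balance=152799
5 | pay 43654 | balance=110734
6 | pay 41744 | balance=70141

70141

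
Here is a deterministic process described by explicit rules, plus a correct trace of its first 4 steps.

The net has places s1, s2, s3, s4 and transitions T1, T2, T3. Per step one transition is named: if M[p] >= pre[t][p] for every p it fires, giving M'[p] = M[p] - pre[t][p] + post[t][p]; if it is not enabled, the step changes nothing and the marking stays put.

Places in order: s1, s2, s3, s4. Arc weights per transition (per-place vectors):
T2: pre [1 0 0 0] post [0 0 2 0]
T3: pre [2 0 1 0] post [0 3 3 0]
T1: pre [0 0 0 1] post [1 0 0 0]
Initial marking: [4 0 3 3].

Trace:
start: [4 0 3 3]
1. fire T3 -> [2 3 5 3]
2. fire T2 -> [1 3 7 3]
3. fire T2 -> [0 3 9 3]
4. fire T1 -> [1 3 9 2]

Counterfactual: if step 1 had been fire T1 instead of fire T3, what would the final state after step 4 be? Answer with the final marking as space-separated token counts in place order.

4 0 7 1

(re-executing from step 1 with the substitution; state before step 1: [4 0 3 3])
1. fire T1 -> [5 0 3 2]
2. fire T2 -> [4 0 5 2]
3. fire T2 -> [3 0 7 2]
4. fire T1 -> [4 0 7 1]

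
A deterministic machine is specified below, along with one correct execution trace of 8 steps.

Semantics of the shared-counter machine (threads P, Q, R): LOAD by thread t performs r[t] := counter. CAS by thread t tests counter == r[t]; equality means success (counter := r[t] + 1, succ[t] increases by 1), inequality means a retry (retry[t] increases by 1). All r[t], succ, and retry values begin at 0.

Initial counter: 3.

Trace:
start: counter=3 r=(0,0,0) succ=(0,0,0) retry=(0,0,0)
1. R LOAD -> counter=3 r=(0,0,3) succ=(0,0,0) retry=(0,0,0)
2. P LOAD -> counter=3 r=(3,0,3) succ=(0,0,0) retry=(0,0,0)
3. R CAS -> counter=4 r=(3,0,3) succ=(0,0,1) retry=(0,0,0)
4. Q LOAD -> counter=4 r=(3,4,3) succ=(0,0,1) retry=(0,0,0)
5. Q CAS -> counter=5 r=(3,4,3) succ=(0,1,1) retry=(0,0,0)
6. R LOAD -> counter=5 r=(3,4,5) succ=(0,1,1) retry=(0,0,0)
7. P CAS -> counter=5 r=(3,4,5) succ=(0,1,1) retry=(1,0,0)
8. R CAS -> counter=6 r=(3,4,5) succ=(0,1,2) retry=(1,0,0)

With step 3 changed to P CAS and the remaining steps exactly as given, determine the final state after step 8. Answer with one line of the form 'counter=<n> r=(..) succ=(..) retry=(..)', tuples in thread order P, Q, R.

counter=6 r=(3,4,5) succ=(1,1,1) retry=(1,0,0)

(re-executing from step 3 with the substitution; state before step 3: counter=3 r=(3,0,3) succ=(0,0,0) retry=(0,0,0))
3. P CAS -> counter=4 r=(3,0,3) succ=(1,0,0) retry=(0,0,0)
4. Q LOAD -> counter=4 r=(3,4,3) succ=(1,0,0) retry=(0,0,0)
5. Q CAS -> counter=5 r=(3,4,3) succ=(1,1,0) retry=(0,0,0)
6. R LOAD -> counter=5 r=(3,4,5) succ=(1,1,0) retry=(0,0,0)
7. P CAS -> counter=5 r=(3,4,5) succ=(1,1,0) retry=(1,0,0)
8. R CAS -> counter=6 r=(3,4,5) succ=(1,1,1) retry=(1,0,0)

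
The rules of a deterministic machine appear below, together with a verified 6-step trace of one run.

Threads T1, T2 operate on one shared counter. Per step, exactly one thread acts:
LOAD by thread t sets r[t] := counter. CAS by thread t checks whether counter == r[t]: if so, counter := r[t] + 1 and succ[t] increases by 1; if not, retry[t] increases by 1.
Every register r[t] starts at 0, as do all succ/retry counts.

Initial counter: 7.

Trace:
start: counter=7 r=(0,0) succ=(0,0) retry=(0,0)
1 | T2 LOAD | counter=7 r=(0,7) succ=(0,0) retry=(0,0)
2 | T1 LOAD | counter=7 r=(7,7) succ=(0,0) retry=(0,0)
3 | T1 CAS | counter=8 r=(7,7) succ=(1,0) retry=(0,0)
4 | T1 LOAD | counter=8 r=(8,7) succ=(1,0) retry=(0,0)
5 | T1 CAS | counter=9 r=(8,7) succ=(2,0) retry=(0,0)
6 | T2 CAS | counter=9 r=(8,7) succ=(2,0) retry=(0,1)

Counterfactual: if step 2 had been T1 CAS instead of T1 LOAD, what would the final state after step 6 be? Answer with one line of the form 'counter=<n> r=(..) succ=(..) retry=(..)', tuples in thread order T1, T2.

counter=8 r=(7,7) succ=(1,0) retry=(2,1)

(re-executing from step 2 with the substitution; state before step 2: counter=7 r=(0,7) succ=(0,0) retry=(0,0))
2 | T1 CAS | counter=7 r=(0,7) succ=(0,0) retry=(1,0)
3 | T1 CAS | counter=7 r=(0,7) succ=(0,0) retry=(2,0)
4 | T1 LOAD | counter=7 r=(7,7) succ=(0,0) retry=(2,0)
5 | T1 CAS | counter=8 r=(7,7) succ=(1,0) retry=(2,0)
6 | T2 CAS | counter=8 r=(7,7) succ=(1,0) retry=(2,1)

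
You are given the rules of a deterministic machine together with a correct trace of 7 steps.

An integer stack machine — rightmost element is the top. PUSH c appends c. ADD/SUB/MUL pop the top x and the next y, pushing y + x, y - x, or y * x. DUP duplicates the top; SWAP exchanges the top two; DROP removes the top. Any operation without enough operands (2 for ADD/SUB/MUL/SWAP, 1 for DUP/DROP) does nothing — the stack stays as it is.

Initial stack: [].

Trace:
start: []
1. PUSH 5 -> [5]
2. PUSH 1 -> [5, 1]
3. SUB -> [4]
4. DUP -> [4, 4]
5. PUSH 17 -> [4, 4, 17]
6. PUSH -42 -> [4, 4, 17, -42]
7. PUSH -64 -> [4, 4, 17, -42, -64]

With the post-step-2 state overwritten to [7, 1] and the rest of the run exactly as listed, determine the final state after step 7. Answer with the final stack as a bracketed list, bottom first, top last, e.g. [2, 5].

state after step 2 := [7, 1]
3. SUB -> [6]
4. DUP -> [6, 6]
5. PUSH 17 -> [6, 6, 17]
6. PUSH -42 -> [6, 6, 17, -42]
7. PUSH -64 -> [6, 6, 17, -42, -64]

[6, 6, 17, -42, -64]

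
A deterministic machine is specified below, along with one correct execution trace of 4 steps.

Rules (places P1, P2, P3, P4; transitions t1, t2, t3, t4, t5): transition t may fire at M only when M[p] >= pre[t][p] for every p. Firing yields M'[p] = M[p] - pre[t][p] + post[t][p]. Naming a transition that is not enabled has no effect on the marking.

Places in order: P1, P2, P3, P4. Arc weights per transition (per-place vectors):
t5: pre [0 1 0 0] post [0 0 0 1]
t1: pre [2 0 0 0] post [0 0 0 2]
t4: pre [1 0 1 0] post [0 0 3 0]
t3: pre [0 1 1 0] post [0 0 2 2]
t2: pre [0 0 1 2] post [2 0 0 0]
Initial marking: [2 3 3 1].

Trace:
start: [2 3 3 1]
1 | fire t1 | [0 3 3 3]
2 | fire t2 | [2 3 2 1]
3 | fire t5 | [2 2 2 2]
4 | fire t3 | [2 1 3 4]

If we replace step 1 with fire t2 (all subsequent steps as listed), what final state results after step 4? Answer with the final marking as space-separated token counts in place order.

(re-executing from step 1 with the substitution; state before step 1: [2 3 3 1])
1 | fire t2 | [2 3 3 1]
2 | fire t2 | [2 3 3 1]
3 | fire t5 | [2 2 3 2]
4 | fire t3 | [2 1 4 4]

2 1 4 4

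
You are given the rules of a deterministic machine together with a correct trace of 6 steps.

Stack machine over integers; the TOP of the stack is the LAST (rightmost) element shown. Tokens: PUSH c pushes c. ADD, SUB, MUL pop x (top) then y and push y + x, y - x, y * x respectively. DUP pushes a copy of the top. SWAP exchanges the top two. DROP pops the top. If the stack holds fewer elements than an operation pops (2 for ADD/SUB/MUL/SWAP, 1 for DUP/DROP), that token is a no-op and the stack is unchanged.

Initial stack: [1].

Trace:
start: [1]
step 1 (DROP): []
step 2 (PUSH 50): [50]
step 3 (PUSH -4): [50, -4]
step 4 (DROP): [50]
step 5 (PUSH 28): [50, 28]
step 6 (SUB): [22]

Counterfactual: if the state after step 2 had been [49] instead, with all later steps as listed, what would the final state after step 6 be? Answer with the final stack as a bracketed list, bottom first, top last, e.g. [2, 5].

[21]

state after step 2 := [49]
step 3 (PUSH -4): [49, -4]
step 4 (DROP): [49]
step 5 (PUSH 28): [49, 28]
step 6 (SUB): [21]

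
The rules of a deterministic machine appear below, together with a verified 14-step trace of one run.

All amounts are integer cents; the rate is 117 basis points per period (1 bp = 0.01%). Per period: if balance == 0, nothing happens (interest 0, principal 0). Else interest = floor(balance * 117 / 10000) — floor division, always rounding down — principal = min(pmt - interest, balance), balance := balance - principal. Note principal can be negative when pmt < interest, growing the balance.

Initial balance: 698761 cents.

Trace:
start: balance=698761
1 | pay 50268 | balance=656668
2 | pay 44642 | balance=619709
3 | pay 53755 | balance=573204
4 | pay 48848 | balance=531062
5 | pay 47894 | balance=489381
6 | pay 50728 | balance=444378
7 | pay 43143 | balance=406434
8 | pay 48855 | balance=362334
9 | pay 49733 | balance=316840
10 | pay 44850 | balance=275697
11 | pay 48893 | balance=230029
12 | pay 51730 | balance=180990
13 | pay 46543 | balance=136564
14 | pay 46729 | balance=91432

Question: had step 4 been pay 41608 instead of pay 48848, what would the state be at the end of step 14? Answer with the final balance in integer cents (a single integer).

(re-executing from step 4 with the substitution; state before step 4: balance=573204)
4 | pay 41608 | balance=538302
5 | pay 47894 | balance=496706
6 | pay 50728 | balance=451789
7 | pay 43143 | balance=413931
8 | pay 48855 | balance=369918
9 | pay 49733 | balance=324513
10 | pay 44850 | balance=283459
11 | pay 48893 | balance=237882
12 | pay 51730 | balance=188935
13 | pay 46543 | balance=144602
14 | pay 46729 | balance=99564

99564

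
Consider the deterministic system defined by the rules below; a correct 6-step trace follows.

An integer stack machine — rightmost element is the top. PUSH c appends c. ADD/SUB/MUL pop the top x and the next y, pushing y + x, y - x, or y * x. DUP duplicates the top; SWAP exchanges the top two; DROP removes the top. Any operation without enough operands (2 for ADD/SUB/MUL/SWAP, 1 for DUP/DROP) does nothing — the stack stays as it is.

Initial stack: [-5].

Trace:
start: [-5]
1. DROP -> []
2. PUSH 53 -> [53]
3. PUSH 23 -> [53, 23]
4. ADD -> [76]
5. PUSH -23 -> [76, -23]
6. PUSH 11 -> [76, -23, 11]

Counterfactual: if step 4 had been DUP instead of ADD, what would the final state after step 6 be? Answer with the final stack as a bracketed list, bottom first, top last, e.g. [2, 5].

(re-executing from step 4 with the substitution; state before step 4: [53, 23])
4. DUP -> [53, 23, 23]
5. PUSH -23 -> [53, 23, 23, -23]
6. PUSH 11 -> [53, 23, 23, -23, 11]

[53, 23, 23, -23, 11]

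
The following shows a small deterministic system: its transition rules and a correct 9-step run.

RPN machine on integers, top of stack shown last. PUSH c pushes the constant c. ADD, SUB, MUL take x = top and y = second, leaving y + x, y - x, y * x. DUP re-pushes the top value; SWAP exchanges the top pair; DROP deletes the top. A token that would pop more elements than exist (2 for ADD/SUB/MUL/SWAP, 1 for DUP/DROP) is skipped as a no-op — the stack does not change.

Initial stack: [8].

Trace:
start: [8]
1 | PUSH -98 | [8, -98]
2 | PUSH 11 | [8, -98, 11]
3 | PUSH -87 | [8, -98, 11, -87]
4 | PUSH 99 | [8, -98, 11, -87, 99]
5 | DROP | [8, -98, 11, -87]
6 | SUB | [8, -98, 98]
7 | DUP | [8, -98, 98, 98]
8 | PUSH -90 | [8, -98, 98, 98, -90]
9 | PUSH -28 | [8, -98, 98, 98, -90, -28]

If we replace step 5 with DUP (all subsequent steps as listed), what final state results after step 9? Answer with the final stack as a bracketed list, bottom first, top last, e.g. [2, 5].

[8, -98, 11, -87, 0, 0, -90, -28]

(re-executing from step 5 with the substitution; state before step 5: [8, -98, 11, -87, 99])
5 | DUP | [8, -98, 11, -87, 99, 99]
6 | SUB | [8, -98, 11, -87, 0]
7 | DUP | [8, -98, 11, -87, 0, 0]
8 | PUSH -90 | [8, -98, 11, -87, 0, 0, -90]
9 | PUSH -28 | [8, -98, 11, -87, 0, 0, -90, -28]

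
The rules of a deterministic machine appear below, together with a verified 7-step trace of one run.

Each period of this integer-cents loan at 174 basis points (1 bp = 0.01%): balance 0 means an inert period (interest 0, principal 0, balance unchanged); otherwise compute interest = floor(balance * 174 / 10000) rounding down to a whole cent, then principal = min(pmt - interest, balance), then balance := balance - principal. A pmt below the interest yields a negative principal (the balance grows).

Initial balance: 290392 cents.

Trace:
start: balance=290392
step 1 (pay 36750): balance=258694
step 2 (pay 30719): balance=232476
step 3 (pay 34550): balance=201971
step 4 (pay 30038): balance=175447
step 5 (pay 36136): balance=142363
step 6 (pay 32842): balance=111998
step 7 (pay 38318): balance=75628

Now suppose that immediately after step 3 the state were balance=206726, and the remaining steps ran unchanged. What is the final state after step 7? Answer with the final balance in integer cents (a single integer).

state after step 3 := balance=206726
step 4 (pay 30038): balance=180285
step 5 (pay 36136): balance=147285
step 6 (pay 32842): balance=117005
step 7 (pay 38318): balance=80722

80722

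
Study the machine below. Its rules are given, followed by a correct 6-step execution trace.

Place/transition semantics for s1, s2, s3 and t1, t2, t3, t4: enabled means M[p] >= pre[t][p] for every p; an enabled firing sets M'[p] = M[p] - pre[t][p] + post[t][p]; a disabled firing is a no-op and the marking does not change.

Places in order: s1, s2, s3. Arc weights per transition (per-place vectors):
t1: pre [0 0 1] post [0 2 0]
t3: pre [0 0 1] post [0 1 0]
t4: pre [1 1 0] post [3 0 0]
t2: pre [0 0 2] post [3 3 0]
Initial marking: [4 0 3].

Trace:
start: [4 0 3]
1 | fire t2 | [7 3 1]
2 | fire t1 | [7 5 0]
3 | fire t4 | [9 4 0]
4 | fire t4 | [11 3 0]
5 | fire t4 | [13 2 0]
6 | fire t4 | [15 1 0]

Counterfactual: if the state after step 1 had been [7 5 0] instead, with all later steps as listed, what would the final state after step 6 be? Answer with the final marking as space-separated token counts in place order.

state after step 1 := [7 5 0]
2 | fire t1 | [7 5 0]
3 | fire t4 | [9 4 0]
4 | fire t4 | [11 3 0]
5 | fire t4 | [13 2 0]
6 | fire t4 | [15 1 0]

15 1 0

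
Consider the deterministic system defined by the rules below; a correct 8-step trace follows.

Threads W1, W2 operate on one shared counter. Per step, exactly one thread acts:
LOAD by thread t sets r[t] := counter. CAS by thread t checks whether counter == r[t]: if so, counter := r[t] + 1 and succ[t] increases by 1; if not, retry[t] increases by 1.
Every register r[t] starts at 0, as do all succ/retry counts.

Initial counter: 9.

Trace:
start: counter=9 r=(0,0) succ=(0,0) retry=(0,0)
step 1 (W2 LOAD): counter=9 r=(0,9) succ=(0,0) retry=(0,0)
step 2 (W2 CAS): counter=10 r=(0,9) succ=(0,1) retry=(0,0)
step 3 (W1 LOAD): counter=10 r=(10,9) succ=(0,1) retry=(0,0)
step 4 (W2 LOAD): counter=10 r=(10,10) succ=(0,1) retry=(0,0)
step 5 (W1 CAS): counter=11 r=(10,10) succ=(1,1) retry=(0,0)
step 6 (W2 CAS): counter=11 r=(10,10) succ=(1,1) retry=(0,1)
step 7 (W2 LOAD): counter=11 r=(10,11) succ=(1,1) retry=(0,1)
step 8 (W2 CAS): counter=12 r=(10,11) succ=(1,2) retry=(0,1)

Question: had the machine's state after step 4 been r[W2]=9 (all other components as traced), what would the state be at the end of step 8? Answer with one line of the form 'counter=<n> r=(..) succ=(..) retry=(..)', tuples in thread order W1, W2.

counter=12 r=(10,11) succ=(1,2) retry=(0,1)

state after step 4 := counter=10 r=(10,9) succ=(0,1) retry=(0,0)
step 5 (W1 CAS): counter=11 r=(10,9) succ=(1,1) retry=(0,0)
step 6 (W2 CAS): counter=11 r=(10,9) succ=(1,1) retry=(0,1)
step 7 (W2 LOAD): counter=11 r=(10,11) succ=(1,1) retry=(0,1)
step 8 (W2 CAS): counter=12 r=(10,11) succ=(1,2) retry=(0,1)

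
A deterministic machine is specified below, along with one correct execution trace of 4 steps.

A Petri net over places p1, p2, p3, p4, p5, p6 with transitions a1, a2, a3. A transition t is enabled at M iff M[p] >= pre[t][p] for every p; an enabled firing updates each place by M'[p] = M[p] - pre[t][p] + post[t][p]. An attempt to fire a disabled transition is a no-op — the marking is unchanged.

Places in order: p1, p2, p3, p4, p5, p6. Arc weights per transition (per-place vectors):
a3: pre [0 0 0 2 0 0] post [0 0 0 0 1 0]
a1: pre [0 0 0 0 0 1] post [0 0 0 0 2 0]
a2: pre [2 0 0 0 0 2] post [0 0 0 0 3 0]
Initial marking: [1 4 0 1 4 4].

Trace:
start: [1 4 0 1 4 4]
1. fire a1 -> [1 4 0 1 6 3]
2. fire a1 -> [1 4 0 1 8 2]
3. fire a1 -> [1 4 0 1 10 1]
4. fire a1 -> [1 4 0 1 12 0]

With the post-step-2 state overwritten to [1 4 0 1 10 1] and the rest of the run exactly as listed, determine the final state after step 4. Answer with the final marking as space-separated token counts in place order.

state after step 2 := [1 4 0 1 10 1]
3. fire a1 -> [1 4 0 1 12 0]
4. fire a1 -> [1 4 0 1 12 0]

1 4 0 1 12 0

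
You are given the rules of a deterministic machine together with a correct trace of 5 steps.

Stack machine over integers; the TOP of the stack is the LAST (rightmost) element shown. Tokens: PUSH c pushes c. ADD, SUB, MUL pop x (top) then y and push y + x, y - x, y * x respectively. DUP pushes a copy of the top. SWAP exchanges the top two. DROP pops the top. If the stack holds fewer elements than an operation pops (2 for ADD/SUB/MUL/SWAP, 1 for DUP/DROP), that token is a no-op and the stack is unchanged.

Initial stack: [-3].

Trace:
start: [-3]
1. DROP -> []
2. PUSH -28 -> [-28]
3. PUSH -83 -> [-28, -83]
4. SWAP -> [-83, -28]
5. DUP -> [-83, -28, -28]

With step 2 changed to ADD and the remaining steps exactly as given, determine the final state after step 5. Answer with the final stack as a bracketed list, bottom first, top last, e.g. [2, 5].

(re-executing from step 2 with the substitution; state before step 2: [])
2. ADD -> []
3. PUSH -83 -> [-83]
4. SWAP -> [-83]
5. DUP -> [-83, -83]

[-83, -83]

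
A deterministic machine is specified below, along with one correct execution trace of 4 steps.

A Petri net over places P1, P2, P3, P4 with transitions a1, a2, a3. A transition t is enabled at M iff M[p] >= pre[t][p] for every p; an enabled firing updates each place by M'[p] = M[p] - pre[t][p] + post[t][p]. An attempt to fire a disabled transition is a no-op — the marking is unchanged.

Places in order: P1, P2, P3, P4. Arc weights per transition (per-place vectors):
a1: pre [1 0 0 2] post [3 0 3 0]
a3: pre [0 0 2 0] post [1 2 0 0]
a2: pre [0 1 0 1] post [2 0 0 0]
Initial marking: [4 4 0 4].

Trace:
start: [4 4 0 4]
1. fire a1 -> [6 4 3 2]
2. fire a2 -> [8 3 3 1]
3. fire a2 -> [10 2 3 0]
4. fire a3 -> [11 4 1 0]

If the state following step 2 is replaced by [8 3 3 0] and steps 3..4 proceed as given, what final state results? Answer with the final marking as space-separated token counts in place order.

9 5 1 0

state after step 2 := [8 3 3 0]
3. fire a2 -> [8 3 3 0]
4. fire a3 -> [9 5 1 0]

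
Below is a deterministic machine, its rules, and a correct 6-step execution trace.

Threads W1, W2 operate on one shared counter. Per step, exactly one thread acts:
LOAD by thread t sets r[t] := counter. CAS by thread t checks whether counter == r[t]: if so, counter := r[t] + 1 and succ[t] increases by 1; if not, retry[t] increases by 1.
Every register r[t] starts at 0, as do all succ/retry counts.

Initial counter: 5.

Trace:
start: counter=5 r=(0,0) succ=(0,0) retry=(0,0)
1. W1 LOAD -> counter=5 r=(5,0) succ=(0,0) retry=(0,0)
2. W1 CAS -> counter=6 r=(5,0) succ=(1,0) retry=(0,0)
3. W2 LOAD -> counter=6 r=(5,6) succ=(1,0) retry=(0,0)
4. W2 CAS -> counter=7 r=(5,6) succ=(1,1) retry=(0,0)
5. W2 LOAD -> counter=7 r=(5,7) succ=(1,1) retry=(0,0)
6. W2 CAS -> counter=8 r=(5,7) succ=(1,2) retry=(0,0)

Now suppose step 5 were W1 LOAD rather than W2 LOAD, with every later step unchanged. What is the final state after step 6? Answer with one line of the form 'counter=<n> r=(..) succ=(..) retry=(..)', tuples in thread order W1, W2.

counter=7 r=(7,6) succ=(1,1) retry=(0,1)

(re-executing from step 5 with the substitution; state before step 5: counter=7 r=(5,6) succ=(1,1) retry=(0,0))
5. W1 LOAD -> counter=7 r=(7,6) succ=(1,1) retry=(0,0)
6. W2 CAS -> counter=7 r=(7,6) succ=(1,1) retry=(0,1)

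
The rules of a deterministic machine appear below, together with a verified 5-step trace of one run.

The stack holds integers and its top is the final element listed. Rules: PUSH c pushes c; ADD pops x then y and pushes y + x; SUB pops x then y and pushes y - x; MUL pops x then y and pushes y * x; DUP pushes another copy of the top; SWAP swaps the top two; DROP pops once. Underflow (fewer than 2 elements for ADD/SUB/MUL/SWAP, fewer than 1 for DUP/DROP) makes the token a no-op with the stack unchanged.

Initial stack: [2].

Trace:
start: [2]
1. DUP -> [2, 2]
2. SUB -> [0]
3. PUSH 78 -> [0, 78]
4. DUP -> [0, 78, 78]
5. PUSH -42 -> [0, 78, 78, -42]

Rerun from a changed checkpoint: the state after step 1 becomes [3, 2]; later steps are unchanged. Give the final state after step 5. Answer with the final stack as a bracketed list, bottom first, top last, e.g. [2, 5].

state after step 1 := [3, 2]
2. SUB -> [1]
3. PUSH 78 -> [1, 78]
4. DUP -> [1, 78, 78]
5. PUSH -42 -> [1, 78, 78, -42]

[1, 78, 78, -42]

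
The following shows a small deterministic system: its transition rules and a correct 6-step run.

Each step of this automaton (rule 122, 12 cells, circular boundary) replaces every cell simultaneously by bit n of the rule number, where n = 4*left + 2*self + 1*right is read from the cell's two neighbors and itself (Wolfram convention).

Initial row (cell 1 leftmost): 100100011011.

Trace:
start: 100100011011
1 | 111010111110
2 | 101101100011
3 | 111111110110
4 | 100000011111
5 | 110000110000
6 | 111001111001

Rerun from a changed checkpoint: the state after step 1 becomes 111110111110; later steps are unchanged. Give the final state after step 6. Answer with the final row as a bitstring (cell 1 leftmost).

000000000000

state after step 1 := 111110111110
2 | 100011100011
3 | 110110110110
4 | 111111111111
5 | 000000000000
6 | 000000000000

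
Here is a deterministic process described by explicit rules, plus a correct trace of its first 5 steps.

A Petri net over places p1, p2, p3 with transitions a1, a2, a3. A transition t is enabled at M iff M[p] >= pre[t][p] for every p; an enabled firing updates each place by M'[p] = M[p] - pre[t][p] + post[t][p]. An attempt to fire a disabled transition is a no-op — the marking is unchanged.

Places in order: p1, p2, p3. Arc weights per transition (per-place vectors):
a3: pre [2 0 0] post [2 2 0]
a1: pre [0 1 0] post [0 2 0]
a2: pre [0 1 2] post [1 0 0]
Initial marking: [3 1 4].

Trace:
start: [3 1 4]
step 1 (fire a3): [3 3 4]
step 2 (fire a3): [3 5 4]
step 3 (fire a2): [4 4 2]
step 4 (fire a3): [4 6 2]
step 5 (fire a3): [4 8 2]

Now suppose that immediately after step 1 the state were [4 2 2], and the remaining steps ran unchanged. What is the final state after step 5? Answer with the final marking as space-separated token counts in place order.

5 7 0

state after step 1 := [4 2 2]
step 2 (fire a3): [4 4 2]
step 3 (fire a2): [5 3 0]
step 4 (fire a3): [5 5 0]
step 5 (fire a3): [5 7 0]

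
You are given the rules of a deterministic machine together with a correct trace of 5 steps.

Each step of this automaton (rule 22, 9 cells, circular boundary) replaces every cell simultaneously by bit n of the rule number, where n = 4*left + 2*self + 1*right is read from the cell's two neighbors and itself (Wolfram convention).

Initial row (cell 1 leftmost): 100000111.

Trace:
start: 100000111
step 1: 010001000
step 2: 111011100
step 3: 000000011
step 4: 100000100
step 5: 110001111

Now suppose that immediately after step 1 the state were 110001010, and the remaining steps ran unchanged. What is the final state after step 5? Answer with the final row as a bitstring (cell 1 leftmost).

001111110

state after step 1 := 110001010
step 2: 001011010
step 3: 011000011
step 4: 000100100
step 5: 001111110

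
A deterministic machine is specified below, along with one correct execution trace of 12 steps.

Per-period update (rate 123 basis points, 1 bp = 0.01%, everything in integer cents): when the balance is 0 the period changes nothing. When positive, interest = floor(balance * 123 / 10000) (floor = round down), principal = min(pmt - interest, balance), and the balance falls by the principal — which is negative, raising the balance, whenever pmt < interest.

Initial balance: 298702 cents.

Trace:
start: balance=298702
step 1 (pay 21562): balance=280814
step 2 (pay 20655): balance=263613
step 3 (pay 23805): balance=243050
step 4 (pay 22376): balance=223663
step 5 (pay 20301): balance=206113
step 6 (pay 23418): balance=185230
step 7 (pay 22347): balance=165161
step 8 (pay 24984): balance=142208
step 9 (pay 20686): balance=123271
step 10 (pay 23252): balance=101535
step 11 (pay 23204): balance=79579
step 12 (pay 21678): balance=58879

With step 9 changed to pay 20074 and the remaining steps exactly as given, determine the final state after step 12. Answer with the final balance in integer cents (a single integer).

59514

(re-executing from step 9 with the substitution; state before step 9: balance=142208)
step 9 (pay 20074): balance=123883
step 10 (pay 23252): balance=102154
step 11 (pay 23204): balance=80206
step 12 (pay 21678): balance=59514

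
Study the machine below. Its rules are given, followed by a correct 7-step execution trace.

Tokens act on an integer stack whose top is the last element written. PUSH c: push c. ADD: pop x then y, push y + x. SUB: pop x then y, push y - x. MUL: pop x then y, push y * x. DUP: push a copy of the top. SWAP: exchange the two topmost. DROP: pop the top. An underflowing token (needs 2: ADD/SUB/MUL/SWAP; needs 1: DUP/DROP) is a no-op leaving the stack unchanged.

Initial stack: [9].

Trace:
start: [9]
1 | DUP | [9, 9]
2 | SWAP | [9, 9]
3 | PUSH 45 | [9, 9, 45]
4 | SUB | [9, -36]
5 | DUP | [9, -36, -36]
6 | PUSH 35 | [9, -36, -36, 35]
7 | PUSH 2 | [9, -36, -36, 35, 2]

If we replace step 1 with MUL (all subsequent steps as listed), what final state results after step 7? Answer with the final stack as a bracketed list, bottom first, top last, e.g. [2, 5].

(re-executing from step 1 with the substitution; state before step 1: [9])
1 | MUL | [9]
2 | SWAP | [9]
3 | PUSH 45 | [9, 45]
4 | SUB | [-36]
5 | DUP | [-36, -36]
6 | PUSH 35 | [-36, -36, 35]
7 | PUSH 2 | [-36, -36, 35, 2]

[-36, -36, 35, 2]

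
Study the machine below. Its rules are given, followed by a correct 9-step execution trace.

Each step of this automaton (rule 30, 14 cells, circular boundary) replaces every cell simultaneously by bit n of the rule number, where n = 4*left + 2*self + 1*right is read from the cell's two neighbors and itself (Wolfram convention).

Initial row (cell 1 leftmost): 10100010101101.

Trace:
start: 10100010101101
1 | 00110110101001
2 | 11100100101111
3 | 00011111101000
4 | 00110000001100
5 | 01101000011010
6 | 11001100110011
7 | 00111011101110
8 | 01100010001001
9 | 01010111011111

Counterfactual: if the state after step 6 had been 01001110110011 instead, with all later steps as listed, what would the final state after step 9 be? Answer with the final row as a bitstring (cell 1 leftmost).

00101101001111

state after step 6 := 01001110110011
7 | 01111000101110
8 | 11000101101001
9 | 00101101001111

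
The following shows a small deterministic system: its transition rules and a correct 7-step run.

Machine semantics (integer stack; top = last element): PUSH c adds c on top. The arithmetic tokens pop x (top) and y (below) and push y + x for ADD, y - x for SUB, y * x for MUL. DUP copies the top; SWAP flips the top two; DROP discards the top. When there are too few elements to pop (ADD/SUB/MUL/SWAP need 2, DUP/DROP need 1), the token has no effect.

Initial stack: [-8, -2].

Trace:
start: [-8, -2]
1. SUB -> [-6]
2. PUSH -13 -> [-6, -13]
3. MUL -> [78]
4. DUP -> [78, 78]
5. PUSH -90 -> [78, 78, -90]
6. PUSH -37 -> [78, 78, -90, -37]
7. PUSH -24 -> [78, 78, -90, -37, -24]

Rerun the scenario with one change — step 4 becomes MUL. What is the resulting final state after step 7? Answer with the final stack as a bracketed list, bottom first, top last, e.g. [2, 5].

[78, -90, -37, -24]

(re-executing from step 4 with the substitution; state before step 4: [78])
4. MUL -> [78]
5. PUSH -90 -> [78, -90]
6. PUSH -37 -> [78, -90, -37]
7. PUSH -24 -> [78, -90, -37, -24]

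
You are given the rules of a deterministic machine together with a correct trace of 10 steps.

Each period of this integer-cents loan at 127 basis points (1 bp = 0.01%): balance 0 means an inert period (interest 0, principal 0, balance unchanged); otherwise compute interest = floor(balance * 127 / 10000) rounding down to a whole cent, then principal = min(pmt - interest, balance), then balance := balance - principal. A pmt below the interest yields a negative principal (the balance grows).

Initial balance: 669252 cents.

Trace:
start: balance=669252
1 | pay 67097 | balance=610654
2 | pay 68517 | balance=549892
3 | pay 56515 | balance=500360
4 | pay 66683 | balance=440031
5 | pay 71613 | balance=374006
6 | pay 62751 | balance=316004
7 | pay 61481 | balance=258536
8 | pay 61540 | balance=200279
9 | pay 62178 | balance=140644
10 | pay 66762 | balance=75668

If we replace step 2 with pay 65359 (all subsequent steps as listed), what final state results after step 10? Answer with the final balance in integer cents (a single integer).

(re-executing from step 2 with the substitution; state before step 2: balance=610654)
2 | pay 65359 | balance=553050
3 | pay 56515 | balance=503558
4 | pay 66683 | balance=443270
5 | pay 71613 | balance=377286
6 | pay 62751 | balance=319326
7 | pay 61481 | balance=261900
8 | pay 61540 | balance=203686
9 | pay 62178 | balance=144094
10 | pay 66762 | balance=79161

79161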